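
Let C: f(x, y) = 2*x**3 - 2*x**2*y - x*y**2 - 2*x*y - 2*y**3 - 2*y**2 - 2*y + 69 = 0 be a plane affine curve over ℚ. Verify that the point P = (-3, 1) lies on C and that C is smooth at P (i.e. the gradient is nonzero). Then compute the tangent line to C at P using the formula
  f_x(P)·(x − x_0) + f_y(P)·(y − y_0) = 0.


Tangent line at P: 63*x - 18*y + 207 = 0.

Step 1: f(-3, 1) = 0, so P lies on C.
Step 2: partial derivatives
  f_x(x, y) = 6*x**2 - 4*x*y - y**2 - 2*y, f_y(x, y) = -2*x**2 - 2*x*y - 2*x - 6*y**2 - 4*y - 2.
  f_x(P) = 63, f_y(P) = -18 (gradient nonzero, so P is smooth).
Step 3: tangent line at P: 63·(x − -3) + -18·(y − 1) = 0.
Expanding: 63*x - 18*y + 207 = 0.


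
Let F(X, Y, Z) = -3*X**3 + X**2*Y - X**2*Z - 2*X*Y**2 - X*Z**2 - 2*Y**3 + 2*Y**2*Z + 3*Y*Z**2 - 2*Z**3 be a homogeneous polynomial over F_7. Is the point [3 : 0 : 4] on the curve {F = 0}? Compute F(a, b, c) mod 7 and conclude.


F(3,0,4) ≡ 1 (mod 7); P is NOT on the curve.

Evaluate F(3, 0, 4) term-by-term (mod 7).
  -3*X**3 ↦ -3·27·1·1 = -81
  X**2*Y ↦ 1·9·0·1 = 0
  -X**2*Z ↦ -1·9·1·4 = -36
  -2*X*Y**2 ↦ -2·3·0·1 = 0
  -X*Z**2 ↦ -1·3·1·16 = -48
  -2*Y**3 ↦ -2·1·0·1 = 0
  2*Y**2*Z ↦ 2·1·0·4 = 0
  3*Y*Z**2 ↦ 3·1·0·16 = 0
  -2*Z**3 ↦ -2·1·1·64 = -128
Sum: F(3, 0, 4) = (-81) + (0) + (-36) + (0) + (-48) + (0) + (0) + (0) + (-128) = -293.
Reducing mod 7: -293 ≡ 1 (mod 7).
Since F(a, b, c) ≡ 1 ≠ 0 (mod 7), P does NOT lie on the curve.


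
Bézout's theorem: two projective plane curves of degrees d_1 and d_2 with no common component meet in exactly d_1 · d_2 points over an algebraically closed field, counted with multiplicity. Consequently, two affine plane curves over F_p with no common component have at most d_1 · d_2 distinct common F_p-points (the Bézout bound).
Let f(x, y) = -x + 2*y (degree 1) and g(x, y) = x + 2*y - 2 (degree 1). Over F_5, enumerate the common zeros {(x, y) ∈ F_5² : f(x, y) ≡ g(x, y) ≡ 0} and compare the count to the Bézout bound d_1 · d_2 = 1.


Common zeros: {(1, 3)}; count = 1; Bézout bound = 1.

deg(f) = 1, deg(g) = 1, so Bézout bound = 1.
Scan x ∈ F_5. For each x, list the y ∈ F_5 with f(x, y) ≡ 0 and those with g(x, y) ≡ 0 (mod 5); the common zeros in that column are the intersection.
  x = 0: f ≡ 0 at y ∈ {0}; g ≡ 0 at y ∈ {1}; common: ∅.
  x = 1: f ≡ 0 at y ∈ {3}; g ≡ 0 at y ∈ {3}; common: {3}.
  x = 2: f ≡ 0 at y ∈ {1}; g ≡ 0 at y ∈ {0}; common: ∅.
  x = 3: f ≡ 0 at y ∈ {4}; g ≡ 0 at y ∈ {2}; common: ∅.
  x = 4: f ≡ 0 at y ∈ {2}; g ≡ 0 at y ∈ {4}; common: ∅.
Collecting: common zeros = {(1, 3)}, so the count is 1.
Comparison with the Bézout bound: 1 ≤ 1 = deg(f)·deg(g), as expected for curves with no common component (the bound is attained).


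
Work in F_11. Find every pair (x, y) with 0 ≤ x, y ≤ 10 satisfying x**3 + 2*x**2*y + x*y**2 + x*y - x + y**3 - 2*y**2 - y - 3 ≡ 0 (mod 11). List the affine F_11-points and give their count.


Affine F_11-points: {(4, 2), (4, 5), (6, 2), (7, 6), (8, 2), (9, 4)}; count = 6.

For each of the 121 pairs (x, y) ∈ F_11², evaluate f(x, y) mod 11. Record the zeros.
  x = 0: [0↦8, 1↦6, 2↦6, 3↦3, 4↦3, 5↦1, 6↦3, 7↦4, 8↦10, 9↦5, 10↦6]  zeros at y ∈ ∅
  x = 1: [0↦8, 1↦10, 2↦5, 3↦10, 4↦9, 5↦8, 6↦2, 7↦8, 8↦10, 9↦3, 10↦4]  zeros at y ∈ ∅
  x = 2: [0↦3, 1↦2, 2↦7, 3↦2, 4↦4, 5↦8, 6↦9, 7↦2, 8↦4, 9↦10, 10↦4]  zeros at y ∈ ∅
  x = 3: [0↦10, 1↦10, 2↦7, 3↦7, 4↦5, 5↦7, 6↦8, 7↦3, 8↦9, 9↦10, 10↦1]  zeros at y ∈ ∅
  x = 4: [0↦2, 1↦7, 2↦0, 3↦9, 4↦7, 5↦0, 6↦5, 7↦6, 8↦9, 9↦9, 10↦1]  zeros at y ∈ {2, 5}
  x = 5: [0↦7, 1↦10, 2↦3, 3↦3, 4↦5, 5↦4, 6↦6, 7↦6, 8↦10, 9↦2, 10↦10]  zeros at y ∈ ∅
  x = 6: [0↦9, 1↦3, 2↦0, 3↦6, 4↦5, 5↦3, 6↦6, 7↦9, 8↦7, 9↦6, 10↦1]  zeros at y ∈ {2}
  x = 7: [0↦3, 1↦3, 2↦8, 3↦2, 4↦2, 5↦3, 6↦0, 7↦10, 8↦6, 9↦5, 10↦2]  zeros at y ∈ {6}
  x = 8: [0↦6, 1↦5, 2↦0, 3↦8, 4↦2, 5↦10, 6↦5, 7↦4, 8↦2, 9↦5, 10↦8]  zeros at y ∈ {2}
  x = 9: [0↦2, 1↦4, 2↦4, 3↦8, 4↦0, 5↦8, 6↦5, 7↦8, 8↦1, 9↦1, 10↦3]  zeros at y ∈ {4}
  x = 10: [0↦8, 1↦6, 2↦4, 3↦8, 4↦2, 5↦3, 6↦6, 7↦6, 8↦9, 9↦10, 10↦4]  zeros at y ∈ ∅
Collecting zeros: affine points = {(4, 2), (4, 5), (6, 2), (7, 6), (8, 2), (9, 4)}.
Total count |C(F_11)_aff| = 6.


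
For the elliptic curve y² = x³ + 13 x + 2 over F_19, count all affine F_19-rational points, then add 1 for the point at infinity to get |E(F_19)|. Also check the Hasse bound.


Affine points = {(1, 4), (1, 15), (2, 6), (2, 13), (3, 7), (3, 12), (4, 2), (4, 17), (6, 7), (6, 12), (10, 7), (10, 12), (12, 9), (12, 10), (15, 0), (17, 5), (17, 14), (18, 8), (18, 11)}; affine count = 19; |E(F_19)| = 20.

Discriminant check: Δ ∝ 4a³ + 27b² = 4·13³ + 27·2² = 4·2197 + 27·4 ≡ 4 (mod 19). Nonzero ⇒ E is nonsingular.
For each x ∈ F_19, compute rhs = x³ + 13·x + 2 mod 19, then count y ∈ F_19 with y² ≡ rhs.
  x = 0: rhs = 2, matching y values: none (0 points).
  x = 1: rhs = 16, matching y values: 4, 15 (2 points).
  x = 2: rhs = 17, matching y values: 6, 13 (2 points).
  x = 3: rhs = 11, matching y values: 7, 12 (2 points).
  x = 4: rhs = 4, matching y values: 2, 17 (2 points).
  x = 5: rhs = 2, matching y values: none (0 points).
  x = 6: rhs = 11, matching y values: 7, 12 (2 points).
  x = 7: rhs = 18, matching y values: none (0 points).
  x = 8: rhs = 10, matching y values: none (0 points).
  x = 9: rhs = 12, matching y values: none (0 points).
  x = 10: rhs = 11, matching y values: 7, 12 (2 points).
  x = 11: rhs = 13, matching y values: none (0 points).
  x = 12: rhs = 5, matching y values: 9, 10 (2 points).
  x = 13: rhs = 12, matching y values: none (0 points).
  x = 14: rhs = 2, matching y values: none (0 points).
  x = 15: rhs = 0, matching y values: 0 (1 points).
  x = 16: rhs = 12, matching y values: none (0 points).
  x = 17: rhs = 6, matching y values: 5, 14 (2 points).
  x = 18: rhs = 7, matching y values: 8, 11 (2 points).
Total affine count: 19.
Full point count |E(F_19)| = 19 + 1 = 20.
Hasse bound: |20 − (19+1)| = |0| = 0 ≤ 2√19 ≈ 8.7178 ✓.


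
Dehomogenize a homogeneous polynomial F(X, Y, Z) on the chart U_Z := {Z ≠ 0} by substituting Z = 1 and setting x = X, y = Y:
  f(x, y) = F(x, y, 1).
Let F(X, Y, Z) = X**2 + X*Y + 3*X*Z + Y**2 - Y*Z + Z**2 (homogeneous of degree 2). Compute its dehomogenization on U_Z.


f(x, y) = x**2 + x*y + 3*x + y**2 - y + 1

On U_Z we set Z = 1. Each monomial c·X^i·Y^j·Z^k in F becomes c·x^i·y^j·1^k = c·x^i·y^j.
Substituting Z = 1: F(X, Y, 1) = x**2 + x*y + 3*x + y**2 - y + 1.
Note: deg(f) ≤ deg(F) = 2; strict inequality happens when F is divisible by Z (lost terms).


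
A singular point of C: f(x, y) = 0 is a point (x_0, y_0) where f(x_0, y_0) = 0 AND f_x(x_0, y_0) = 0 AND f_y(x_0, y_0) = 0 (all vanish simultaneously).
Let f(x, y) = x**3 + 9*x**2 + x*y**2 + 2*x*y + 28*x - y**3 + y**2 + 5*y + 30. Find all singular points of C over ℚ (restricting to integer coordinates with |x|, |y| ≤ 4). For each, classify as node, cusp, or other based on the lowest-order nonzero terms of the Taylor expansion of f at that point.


Singular points: {(-3, -1)}; classification: cusp.

Compute partial derivatives:
  f_x = 3*x**2 + 18*x + y**2 + 2*y + 28.
  f_y = 2*x*y + 2*x - 3*y**2 + 2*y + 5.
Scan x_0 ∈ {−4, ..., 4}. For each x_0, f_y(x_0, y) is a polynomial in y; find its integer roots y ∈ {−4, ..., 4}, then test f_x and f at those candidates.
  x = -4: f_y(-4, y) = -3*y**2 - 6*y - 3; vanishes at y ∈ {-1}. (-4, -1): f_x = 3 ≠ 0.
  x = -3: f_y(-3, y) = -3*y**2 - 4*y - 1; vanishes at y ∈ {-1}. (-3, -1): f_x = 0, f = 0 — SINGULAR.
  x = -2: f_y(-2, y) = -3*y**2 - 2*y + 1; vanishes at y ∈ {-1}. (-2, -1): f_x = 3 ≠ 0.
  x = -1: f_y(-1, y) = 3 - 3*y**2; vanishes at y ∈ {-1, 1}. (-1, -1): f_x = 12 ≠ 0; (-1, 1): f_x = 16 ≠ 0.
  x = 0: f_y(0, y) = -3*y**2 + 2*y + 5; vanishes at y ∈ {-1}. (0, -1): f_x = 27 ≠ 0.
  x = 1: f_y(1, y) = -3*y**2 + 4*y + 7; vanishes at y ∈ {-1}. (1, -1): f_x = 48 ≠ 0.
  x = 2: f_y(2, y) = -3*y**2 + 6*y + 9; vanishes at y ∈ {-1, 3}. (2, -1): f_x = 75 ≠ 0; (2, 3): f_x = 91 ≠ 0.
  x = 3: f_y(3, y) = -3*y**2 + 8*y + 11; vanishes at y ∈ {-1}. (3, -1): f_x = 108 ≠ 0.
  x = 4: f_y(4, y) = -3*y**2 + 10*y + 13; vanishes at y ∈ {-1}. (4, -1): f_x = 147 ≠ 0.
Only singular point on the grid: (-3, -1).
Classify: substitute x = -3 + u, y = -1 + v and expand: f = u**3 + u*v**2 - v**3 + v**2.
No constant or linear terms (consistent with a singular point). Quadratic part: v**2. Cubic part: u**3 + u*v**2 - v**3.
The quadratic part v**2 is a perfect square, so there is a single (double) tangent line v = 0, i.e. y = -1. Restricting the cubic part to that line (v = 0) leaves u**3 ≠ 0, so f is not divisible by v and the branch is v² ≈ -u**3 to lowest order — this is a cusp.
Classification: cusp.


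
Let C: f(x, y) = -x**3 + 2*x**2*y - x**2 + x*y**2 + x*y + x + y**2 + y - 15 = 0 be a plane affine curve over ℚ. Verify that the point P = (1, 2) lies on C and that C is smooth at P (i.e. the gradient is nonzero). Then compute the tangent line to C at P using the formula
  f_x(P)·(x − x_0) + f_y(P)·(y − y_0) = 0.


Tangent line at P: 10*x + 12*y - 34 = 0.

Step 1: f(1, 2) = 0, so P lies on C.
Step 2: partial derivatives
  f_x(x, y) = -3*x**2 + 4*x*y - 2*x + y**2 + y + 1, f_y(x, y) = 2*x**2 + 2*x*y + x + 2*y + 1.
  f_x(P) = 10, f_y(P) = 12 (gradient nonzero, so P is smooth).
Step 3: tangent line at P: 10·(x − 1) + 12·(y − 2) = 0.
Expanding: 10*x + 12*y - 34 = 0.


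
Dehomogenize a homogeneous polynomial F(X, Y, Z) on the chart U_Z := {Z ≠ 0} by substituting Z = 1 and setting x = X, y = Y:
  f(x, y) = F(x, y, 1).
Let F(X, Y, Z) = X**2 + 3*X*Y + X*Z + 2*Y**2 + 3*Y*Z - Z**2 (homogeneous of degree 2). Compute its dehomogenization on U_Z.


f(x, y) = x**2 + 3*x*y + x + 2*y**2 + 3*y - 1

On U_Z we set Z = 1. Each monomial c·X^i·Y^j·Z^k in F becomes c·x^i·y^j·1^k = c·x^i·y^j.
Substituting Z = 1: F(X, Y, 1) = x**2 + 3*x*y + x + 2*y**2 + 3*y - 1.
Note: deg(f) ≤ deg(F) = 2; strict inequality happens when F is divisible by Z (lost terms).


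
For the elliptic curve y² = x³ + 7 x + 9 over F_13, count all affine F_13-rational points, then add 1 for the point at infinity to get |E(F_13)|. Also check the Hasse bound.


Affine points = {(0, 3), (0, 10), (1, 2), (1, 11), (4, 6), (4, 7), (5, 0), (10, 0), (11, 0), (12, 1), (12, 12)}; affine count = 11; |E(F_13)| = 12.

Discriminant check: Δ ∝ 4a³ + 27b² = 4·7³ + 27·9² = 4·343 + 27·81 ≡ 10 (mod 13). Nonzero ⇒ E is nonsingular.
For each x ∈ F_13, compute rhs = x³ + 7·x + 9 mod 13, then count y ∈ F_13 with y² ≡ rhs.
  x = 0: rhs = 9, matching y values: 3, 10 (2 points).
  x = 1: rhs = 4, matching y values: 2, 11 (2 points).
  x = 2: rhs = 5, matching y values: none (0 points).
  x = 3: rhs = 5, matching y values: none (0 points).
  x = 4: rhs = 10, matching y values: 6, 7 (2 points).
  x = 5: rhs = 0, matching y values: 0 (1 points).
  x = 6: rhs = 7, matching y values: none (0 points).
  x = 7: rhs = 11, matching y values: none (0 points).
  x = 8: rhs = 5, matching y values: none (0 points).
  x = 9: rhs = 8, matching y values: none (0 points).
  x = 10: rhs = 0, matching y values: 0 (1 points).
  x = 11: rhs = 0, matching y values: 0 (1 points).
  x = 12: rhs = 1, matching y values: 1, 12 (2 points).
Total affine count: 11.
Full point count |E(F_13)| = 11 + 1 = 12.
Hasse bound: |12 − (13+1)| = |-2| = 2 ≤ 2√13 ≈ 7.2111 ✓.


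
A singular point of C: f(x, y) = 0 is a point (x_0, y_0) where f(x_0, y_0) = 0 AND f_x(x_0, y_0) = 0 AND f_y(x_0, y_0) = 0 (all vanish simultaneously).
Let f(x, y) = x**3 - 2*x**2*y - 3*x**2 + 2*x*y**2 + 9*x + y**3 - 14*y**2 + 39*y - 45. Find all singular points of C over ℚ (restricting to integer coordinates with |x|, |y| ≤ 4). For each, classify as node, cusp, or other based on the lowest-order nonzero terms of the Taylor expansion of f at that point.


Singular points: {(3, 3)}; classification: cusp.

Compute partial derivatives:
  f_x = 3*x**2 - 4*x*y - 6*x + 2*y**2 + 9.
  f_y = -2*x**2 + 4*x*y + 3*y**2 - 28*y + 39.
Scan x_0 ∈ {−4, ..., 4}. For each x_0, f_y(x_0, y) is a polynomial in y; find its integer roots y ∈ {−4, ..., 4}, then test f_x and f at those candidates.
  x = -4: f_y(-4, y) = 3*y**2 - 44*y + 7; no integer root y with |y| ≤ 4.
  x = -3: f_y(-3, y) = 3*y**2 - 40*y + 21; no integer root y with |y| ≤ 4.
  x = -2: f_y(-2, y) = 3*y**2 - 36*y + 31; no integer root y with |y| ≤ 4.
  x = -1: f_y(-1, y) = 3*y**2 - 32*y + 37; no integer root y with |y| ≤ 4.
  x = 0: f_y(0, y) = 3*y**2 - 28*y + 39; no integer root y with |y| ≤ 4.
  x = 1: f_y(1, y) = 3*y**2 - 24*y + 37; no integer root y with |y| ≤ 4.
  x = 2: f_y(2, y) = 3*y**2 - 20*y + 31; no integer root y with |y| ≤ 4.
  x = 3: f_y(3, y) = 3*y**2 - 16*y + 21; vanishes at y ∈ {3}. (3, 3): f_x = 0, f = 0 — SINGULAR.
  x = 4: f_y(4, y) = 3*y**2 - 12*y + 7; no integer root y with |y| ≤ 4.
Only singular point on the grid: (3, 3).
Classify: substitute x = 3 + u, y = 3 + v and expand: f = u**3 - 2*u**2*v + 2*u*v**2 + v**3 + v**2.
No constant or linear terms (consistent with a singular point). Quadratic part: v**2. Cubic part: u**3 - 2*u**2*v + 2*u*v**2 + v**3.
The quadratic part v**2 is a perfect square, so there is a single (double) tangent line v = 0, i.e. y = 3. Restricting the cubic part to that line (v = 0) leaves u**3 ≠ 0, so f is not divisible by v and the branch is v² ≈ -u**3 to lowest order — this is a cusp.
Classification: cusp.


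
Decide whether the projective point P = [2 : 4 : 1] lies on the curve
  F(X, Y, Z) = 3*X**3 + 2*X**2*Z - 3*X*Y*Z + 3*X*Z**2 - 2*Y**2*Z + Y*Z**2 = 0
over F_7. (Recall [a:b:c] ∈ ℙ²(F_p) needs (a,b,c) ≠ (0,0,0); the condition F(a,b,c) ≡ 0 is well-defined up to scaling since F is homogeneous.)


F(2,4,1) ≡ 0 (mod 7); P is on the curve.

Evaluate F(2, 4, 1) term-by-term (mod 7).
  3*X**3 ↦ 3·8·1·1 = 24
  2*X**2*Z ↦ 2·4·1·1 = 8
  -3*X*Y*Z ↦ -3·2·4·1 = -24
  3*X*Z**2 ↦ 3·2·1·1 = 6
  -2*Y**2*Z ↦ -2·1·16·1 = -32
  Y*Z**2 ↦ 1·1·4·1 = 4
Sum: F(2, 4, 1) = (24) + (8) + (-24) + (6) + (-32) + (4) = -14.
Reducing mod 7: -14 ≡ 0 (mod 7).
Since F(a, b, c) ≡ 0 (mod 7), P lies on the curve.


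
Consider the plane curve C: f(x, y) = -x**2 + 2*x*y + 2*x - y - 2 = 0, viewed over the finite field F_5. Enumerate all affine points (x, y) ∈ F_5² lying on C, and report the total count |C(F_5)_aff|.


Affine F_5-points: {(0, 3), (1, 1), (2, 4), (3, 0), (3, 1), (3, 2), (3, 3), (3, 4), (4, 0)}; count = 9.

For each of the 25 pairs (x, y) ∈ F_5², evaluate f(x, y) mod 5. Record the zeros.
  x = 0: [0↦3, 1↦2, 2↦1, 3↦0, 4↦4]  zeros at y ∈ {3}
  x = 1: [0↦4, 1↦0, 2↦1, 3↦2, 4↦3]  zeros at y ∈ {1}
  x = 2: [0↦3, 1↦1, 2↦4, 3↦2, 4↦0]  zeros at y ∈ {4}
  x = 3: [0↦0, 1↦0, 2↦0, 3↦0, 4↦0]  zeros at y ∈ {0, 1, 2, 3, 4}
  x = 4: [0↦0, 1↦2, 2↦4, 3↦1, 4↦3]  zeros at y ∈ {0}
Collecting zeros: affine points = {(0, 3), (1, 1), (2, 4), (3, 0), (3, 1), (3, 2), (3, 3), (3, 4), (4, 0)}.
Total count |C(F_5)_aff| = 9.


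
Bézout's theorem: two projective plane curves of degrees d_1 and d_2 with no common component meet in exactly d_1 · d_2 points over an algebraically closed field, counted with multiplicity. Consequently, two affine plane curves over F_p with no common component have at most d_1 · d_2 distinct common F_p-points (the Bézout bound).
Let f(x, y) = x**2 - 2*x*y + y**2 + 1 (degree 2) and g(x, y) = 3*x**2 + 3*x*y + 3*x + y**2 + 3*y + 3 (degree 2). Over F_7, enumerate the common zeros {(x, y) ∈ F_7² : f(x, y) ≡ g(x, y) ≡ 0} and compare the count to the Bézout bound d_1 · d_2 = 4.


Common zeros: ∅; count = 0; Bézout bound = 4.

deg(f) = 2, deg(g) = 2, so Bézout bound = 4.
Scan x ∈ F_7. For each x, list the y ∈ F_7 with f(x, y) ≡ 0 and those with g(x, y) ≡ 0 (mod 7); the common zeros in that column are the intersection.
  x = 0: f ≡ 0 at y ∈ ∅; g ≡ 0 at y ∈ {1, 3}; common: ∅.
  x = 1: f ≡ 0 at y ∈ ∅; g ≡ 0 at y ∈ {4}; common: ∅.
  x = 2: f ≡ 0 at y ∈ ∅; g ≡ 0 at y ∈ {0, 5}; common: ∅.
  x = 3: f ≡ 0 at y ∈ ∅; g ≡ 0 at y ∈ {3, 6}; common: ∅.
  x = 4: f ≡ 0 at y ∈ ∅; g ≡ 0 at y ∈ {0, 6}; common: ∅.
  x = 5: f ≡ 0 at y ∈ ∅; g ≡ 0 at y ∈ {1, 2}; common: ∅.
  x = 6: f ≡ 0 at y ∈ ∅; g ≡ 0 at y ∈ {2, 5}; common: ∅.
Collecting: common zeros = ∅, so the count is 0.
Comparison with the Bézout bound: 0 ≤ 4 = deg(f)·deg(g), as expected for curves with no common component (the affine F_7-count falls short of the bound because intersections may lie at infinity, over extension fields, or carry multiplicity).


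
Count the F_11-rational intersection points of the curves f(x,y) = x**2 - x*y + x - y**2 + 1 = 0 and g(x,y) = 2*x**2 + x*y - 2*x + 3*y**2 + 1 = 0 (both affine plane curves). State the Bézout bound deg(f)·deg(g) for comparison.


Common zeros: ∅; count = 0; Bézout bound = 4.

deg(f) = 2, deg(g) = 2, so Bézout bound = 4.
Scan x ∈ F_11. For each x, list the y ∈ F_11 with f(x, y) ≡ 0 and those with g(x, y) ≡ 0 (mod 11); the common zeros in that column are the intersection.
  x = 0: f ≡ 0 at y ∈ {1, 10}; g ≡ 0 at y ∈ ∅; common: ∅.
  x = 1: f ≡ 0 at y ∈ ∅; g ≡ 0 at y ∈ {9}; common: ∅.
  x = 2: f ≡ 0 at y ∈ ∅; g ≡ 0 at y ∈ ∅; common: ∅.
  x = 3: f ≡ 0 at y ∈ ∅; g ≡ 0 at y ∈ ∅; common: ∅.
  x = 4: f ≡ 0 at y ∈ {3, 4}; g ≡ 0 at y ∈ ∅; common: ∅.
  x = 5: f ≡ 0 at y ∈ ∅; g ≡ 0 at y ∈ ∅; common: ∅.
  x = 6: f ≡ 0 at y ∈ ∅; g ≡ 0 at y ∈ ∅; common: ∅.
  x = 7: f ≡ 0 at y ∈ ∅; g ≡ 0 at y ∈ ∅; common: ∅.
  x = 8: f ≡ 0 at y ∈ {6, 8}; g ≡ 0 at y ∈ ∅; common: ∅.
  x = 9: f ≡ 0 at y ∈ {3, 10}; g ≡ 0 at y ∈ ∅; common: ∅.
  x = 10: f ≡ 0 at y ∈ {4, 8}; g ≡ 0 at y ∈ ∅; common: ∅.
Collecting: common zeros = ∅, so the count is 0.
Comparison with the Bézout bound: 0 ≤ 4 = deg(f)·deg(g), as expected for curves with no common component (the affine F_11-count falls short of the bound because intersections may lie at infinity, over extension fields, or carry multiplicity).


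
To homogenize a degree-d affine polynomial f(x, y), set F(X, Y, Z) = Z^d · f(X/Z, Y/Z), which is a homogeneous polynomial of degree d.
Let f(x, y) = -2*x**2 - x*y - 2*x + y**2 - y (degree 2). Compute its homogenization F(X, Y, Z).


F(X, Y, Z) = -2*X**2 - X*Y - 2*X*Z + Y**2 - Y*Z

deg(f) = 2.
Substitute x = X/Z, y = Y/Z into f, then multiply by Z^2.
  monomial -2·x^2·y^0 ↦ -2·X^2·Y^0·Z^0.
  monomial -1·x^1·y^1 ↦ -1·X^1·Y^1·Z^0.
  monomial -2·x^1·y^0 ↦ -2·X^1·Y^0·Z^1.
  monomial 1·x^0·y^2 ↦ 1·X^0·Y^2·Z^0.
  monomial -1·x^0·y^1 ↦ -1·X^0·Y^1·Z^1.
Collecting: F(X, Y, Z) = -2*X**2 - X*Y - 2*X*Z + Y**2 - Y*Z.


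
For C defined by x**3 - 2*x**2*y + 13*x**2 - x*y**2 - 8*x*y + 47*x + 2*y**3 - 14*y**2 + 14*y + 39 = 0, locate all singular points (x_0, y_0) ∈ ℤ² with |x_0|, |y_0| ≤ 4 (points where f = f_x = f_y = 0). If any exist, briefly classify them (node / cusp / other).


Singular points: {(-3, 2)}; classification: cusp.

Compute partial derivatives:
  f_x = 3*x**2 - 4*x*y + 26*x - y**2 - 8*y + 47.
  f_y = -2*x**2 - 2*x*y - 8*x + 6*y**2 - 28*y + 14.
Scan x_0 ∈ {−4, ..., 4}. For each x_0, f_y(x_0, y) is a polynomial in y; find its integer roots y ∈ {−4, ..., 4}, then test f_x and f at those candidates.
  x = -4: f_y(-4, y) = 6*y**2 - 20*y + 14; vanishes at y ∈ {1}. (-4, 1): f_x = -2 ≠ 0.
  x = -3: f_y(-3, y) = 6*y**2 - 22*y + 20; vanishes at y ∈ {2}. (-3, 2): f_x = 0, f = 0 — SINGULAR.
  x = -2: f_y(-2, y) = 6*y**2 - 24*y + 22; no integer root y with |y| ≤ 4.
  x = -1: f_y(-1, y) = 6*y**2 - 26*y + 20; vanishes at y ∈ {1}. (-1, 1): f_x = 19 ≠ 0.
  x = 0: f_y(0, y) = 6*y**2 - 28*y + 14; no integer root y with |y| ≤ 4.
  x = 1: f_y(1, y) = 6*y**2 - 30*y + 4; no integer root y with |y| ≤ 4.
  x = 2: f_y(2, y) = 6*y**2 - 32*y - 10; no integer root y with |y| ≤ 4.
  x = 3: f_y(3, y) = 6*y**2 - 34*y - 28; no integer root y with |y| ≤ 4.
  x = 4: f_y(4, y) = 6*y**2 - 36*y - 50; no integer root y with |y| ≤ 4.
Only singular point on the grid: (-3, 2).
Classify: substitute x = -3 + u, y = 2 + v and expand: f = u**3 - 2*u**2*v - u*v**2 + 2*v**3 + v**2.
No constant or linear terms (consistent with a singular point). Quadratic part: v**2. Cubic part: u**3 - 2*u**2*v - u*v**2 + 2*v**3.
The quadratic part v**2 is a perfect square, so there is a single (double) tangent line v = 0, i.e. y = 2. Restricting the cubic part to that line (v = 0) leaves u**3 ≠ 0, so f is not divisible by v and the branch is v² ≈ -u**3 to lowest order — this is a cusp.
Classification: cusp.


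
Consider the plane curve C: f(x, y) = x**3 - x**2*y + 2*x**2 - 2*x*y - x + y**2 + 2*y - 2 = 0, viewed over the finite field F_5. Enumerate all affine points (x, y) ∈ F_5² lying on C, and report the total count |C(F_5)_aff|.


Affine F_5-points: {(1, 0), (1, 1), (3, 0), (3, 3), (4, 0), (4, 2)}; count = 6.

For each of the 25 pairs (x, y) ∈ F_5², evaluate f(x, y) mod 5. Record the zeros.
  x = 0: [0↦3, 1↦1, 2↦1, 3↦3, 4↦2]  zeros at y ∈ ∅
  x = 1: [0↦0, 1↦0, 2↦2, 3↦1, 4↦2]  zeros at y ∈ {0, 1}
  x = 2: [0↦2, 1↦2, 2↦4, 3↦3, 4↦4]  zeros at y ∈ ∅
  x = 3: [0↦0, 1↦3, 2↦3, 3↦0, 4↦4]  zeros at y ∈ {0, 3}
  x = 4: [0↦0, 1↦4, 2↦0, 3↦3, 4↦3]  zeros at y ∈ {0, 2}
Collecting zeros: affine points = {(1, 0), (1, 1), (3, 0), (3, 3), (4, 0), (4, 2)}.
Total count |C(F_5)_aff| = 6.


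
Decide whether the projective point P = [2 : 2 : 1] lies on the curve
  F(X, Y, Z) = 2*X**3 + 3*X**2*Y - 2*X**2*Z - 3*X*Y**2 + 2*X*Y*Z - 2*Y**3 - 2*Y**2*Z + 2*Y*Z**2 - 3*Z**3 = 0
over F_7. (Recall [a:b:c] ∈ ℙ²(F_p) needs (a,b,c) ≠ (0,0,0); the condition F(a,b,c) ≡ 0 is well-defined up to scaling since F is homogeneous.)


F(2,2,1) ≡ 0 (mod 7); P is on the curve.

Evaluate F(2, 2, 1) term-by-term (mod 7).
  2*X**3 ↦ 2·8·1·1 = 16
  3*X**2*Y ↦ 3·4·2·1 = 24
  -2*X**2*Z ↦ -2·4·1·1 = -8
  -3*X*Y**2 ↦ -3·2·4·1 = -24
  2*X*Y*Z ↦ 2·2·2·1 = 8
  -2*Y**3 ↦ -2·1·8·1 = -16
  -2*Y**2*Z ↦ -2·1·4·1 = -8
  2*Y*Z**2 ↦ 2·1·2·1 = 4
  -3*Z**3 ↦ -3·1·1·1 = -3
Sum: F(2, 2, 1) = (16) + (24) + (-8) + (-24) + (8) + (-16) + (-8) + (4) + (-3) = -7.
Reducing mod 7: -7 ≡ 0 (mod 7).
Since F(a, b, c) ≡ 0 (mod 7), P lies on the curve.


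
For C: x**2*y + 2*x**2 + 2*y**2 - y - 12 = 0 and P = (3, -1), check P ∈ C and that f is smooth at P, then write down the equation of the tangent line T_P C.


Tangent line at P: 6*x + 4*y - 14 = 0.

Step 1: f(3, -1) = 0, so P lies on C.
Step 2: partial derivatives
  f_x(x, y) = 2*x*y + 4*x, f_y(x, y) = x**2 + 4*y - 1.
  f_x(P) = 6, f_y(P) = 4 (gradient nonzero, so P is smooth).
Step 3: tangent line at P: 6·(x − 3) + 4·(y − -1) = 0.
Expanding: 6*x + 4*y - 14 = 0.


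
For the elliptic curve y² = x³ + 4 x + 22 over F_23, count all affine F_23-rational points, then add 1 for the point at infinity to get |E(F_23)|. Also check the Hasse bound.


Affine points = {(1, 2), (1, 21), (5, 11), (5, 12), (6, 3), (6, 20), (7, 5), (7, 18), (10, 2), (10, 21), (12, 2), (12, 21), (14, 4), (14, 19), (17, 9), (17, 14), (20, 11), (20, 12), (21, 11), (21, 12)}; affine count = 20; |E(F_23)| = 21.

Discriminant check: Δ ∝ 4a³ + 27b² = 4·4³ + 27·22² = 4·64 + 27·484 ≡ 7 (mod 23). Nonzero ⇒ E is nonsingular.
For each x ∈ F_23, compute rhs = x³ + 4·x + 22 mod 23, then count y ∈ F_23 with y² ≡ rhs.
  x = 0: rhs = 22, matching y values: none (0 points).
  x = 1: rhs = 4, matching y values: 2, 21 (2 points).
  x = 2: rhs = 15, matching y values: none (0 points).
  x = 3: rhs = 15, matching y values: none (0 points).
  x = 4: rhs = 10, matching y values: none (0 points).
  x = 5: rhs = 6, matching y values: 11, 12 (2 points).
  x = 6: rhs = 9, matching y values: 3, 20 (2 points).
  x = 7: rhs = 2, matching y values: 5, 18 (2 points).
  x = 8: rhs = 14, matching y values: none (0 points).
  x = 9: rhs = 5, matching y values: none (0 points).
  x = 10: rhs = 4, matching y values: 2, 21 (2 points).
  x = 11: rhs = 17, matching y values: none (0 points).
  x = 12: rhs = 4, matching y values: 2, 21 (2 points).
  x = 13: rhs = 17, matching y values: none (0 points).
  x = 14: rhs = 16, matching y values: 4, 19 (2 points).
  x = 15: rhs = 7, matching y values: none (0 points).
  x = 16: rhs = 19, matching y values: none (0 points).
  x = 17: rhs = 12, matching y values: 9, 14 (2 points).
  x = 18: rhs = 15, matching y values: none (0 points).
  x = 19: rhs = 11, matching y values: none (0 points).
  x = 20: rhs = 6, matching y values: 11, 12 (2 points).
  x = 21: rhs = 6, matching y values: 11, 12 (2 points).
  x = 22: rhs = 17, matching y values: none (0 points).
Total affine count: 20.
Full point count |E(F_23)| = 20 + 1 = 21.
Hasse bound: |21 − (23+1)| = |-3| = 3 ≤ 2√23 ≈ 9.5917 ✓.


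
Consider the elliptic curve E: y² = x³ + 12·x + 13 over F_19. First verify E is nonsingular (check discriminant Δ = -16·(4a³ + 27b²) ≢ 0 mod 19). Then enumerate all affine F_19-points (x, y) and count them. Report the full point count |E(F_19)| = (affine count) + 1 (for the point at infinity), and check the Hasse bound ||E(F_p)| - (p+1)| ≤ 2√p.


Affine points = {(1, 8), (1, 11), (2, 8), (2, 11), (3, 0), (4, 7), (4, 12), (6, 4), (6, 15), (12, 2), (12, 17), (16, 8), (16, 11), (17, 0), (18, 0)}; affine count = 15; |E(F_19)| = 16.

Discriminant check: Δ ∝ 4a³ + 27b² = 4·12³ + 27·13² = 4·1728 + 27·169 ≡ 18 (mod 19). Nonzero ⇒ E is nonsingular.
For each x ∈ F_19, compute rhs = x³ + 12·x + 13 mod 19, then count y ∈ F_19 with y² ≡ rhs.
  x = 0: rhs = 13, matching y values: none (0 points).
  x = 1: rhs = 7, matching y values: 8, 11 (2 points).
  x = 2: rhs = 7, matching y values: 8, 11 (2 points).
  x = 3: rhs = 0, matching y values: 0 (1 points).
  x = 4: rhs = 11, matching y values: 7, 12 (2 points).
  x = 5: rhs = 8, matching y values: none (0 points).
  x = 6: rhs = 16, matching y values: 4, 15 (2 points).
  x = 7: rhs = 3, matching y values: none (0 points).
  x = 8: rhs = 13, matching y values: none (0 points).
  x = 9: rhs = 14, matching y values: none (0 points).
  x = 10: rhs = 12, matching y values: none (0 points).
  x = 11: rhs = 13, matching y values: none (0 points).
  x = 12: rhs = 4, matching y values: 2, 17 (2 points).
  x = 13: rhs = 10, matching y values: none (0 points).
  x = 14: rhs = 18, matching y values: none (0 points).
  x = 15: rhs = 15, matching y values: none (0 points).
  x = 16: rhs = 7, matching y values: 8, 11 (2 points).
  x = 17: rhs = 0, matching y values: 0 (1 points).
  x = 18: rhs = 0, matching y values: 0 (1 points).
Total affine count: 15.
Full point count |E(F_19)| = 15 + 1 = 16.
Hasse bound: |16 − (19+1)| = |-4| = 4 ≤ 2√19 ≈ 8.7178 ✓.


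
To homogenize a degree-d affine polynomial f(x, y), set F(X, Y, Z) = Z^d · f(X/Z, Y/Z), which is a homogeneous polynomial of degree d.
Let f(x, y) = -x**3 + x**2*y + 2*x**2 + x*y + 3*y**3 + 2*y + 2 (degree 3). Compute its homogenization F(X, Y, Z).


F(X, Y, Z) = -X**3 + X**2*Y + 2*X**2*Z + X*Y*Z + 3*Y**3 + 2*Y*Z**2 + 2*Z**3

deg(f) = 3.
Substitute x = X/Z, y = Y/Z into f, then multiply by Z^3.
  monomial -1·x^3·y^0 ↦ -1·X^3·Y^0·Z^0.
  monomial 1·x^2·y^1 ↦ 1·X^2·Y^1·Z^0.
  monomial 2·x^2·y^0 ↦ 2·X^2·Y^0·Z^1.
  monomial 1·x^1·y^1 ↦ 1·X^1·Y^1·Z^1.
  monomial 3·x^0·y^3 ↦ 3·X^0·Y^3·Z^0.
  monomial 2·x^0·y^1 ↦ 2·X^0·Y^1·Z^2.
  monomial 2·x^0·y^0 ↦ 2·X^0·Y^0·Z^3.
Collecting: F(X, Y, Z) = -X**3 + X**2*Y + 2*X**2*Z + X*Y*Z + 3*Y**3 + 2*Y*Z**2 + 2*Z**3.


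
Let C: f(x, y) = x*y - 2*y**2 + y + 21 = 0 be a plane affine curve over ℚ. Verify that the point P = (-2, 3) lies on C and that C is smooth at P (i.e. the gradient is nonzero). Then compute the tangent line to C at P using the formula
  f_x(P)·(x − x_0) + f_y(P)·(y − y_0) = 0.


Tangent line at P: 3*x - 13*y + 45 = 0.

Step 1: f(-2, 3) = 0, so P lies on C.
Step 2: partial derivatives
  f_x(x, y) = y, f_y(x, y) = x - 4*y + 1.
  f_x(P) = 3, f_y(P) = -13 (gradient nonzero, so P is smooth).
Step 3: tangent line at P: 3·(x − -2) + -13·(y − 3) = 0.
Expanding: 3*x - 13*y + 45 = 0.


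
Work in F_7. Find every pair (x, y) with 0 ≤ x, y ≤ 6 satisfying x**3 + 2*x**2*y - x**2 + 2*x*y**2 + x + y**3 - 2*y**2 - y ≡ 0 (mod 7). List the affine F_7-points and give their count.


Affine F_7-points: {(0, 0), (0, 4), (0, 5), (2, 6), (3, 0), (3, 4), (3, 6), (4, 4), (5, 0), (5, 6)}; count = 10.

For each of the 49 pairs (x, y) ∈ F_7², evaluate f(x, y) mod 7. Record the zeros.
  x = 0: [0↦0, 1↦5, 2↦5, 3↦6, 4↦0, 5↦0, 6↦5]  zeros at y ∈ {0, 4, 5}
  x = 1: [0↦1, 1↦3, 2↦4, 3↦3, 4↦6, 5↦5, 6↦6]  zeros at y ∈ ∅
  x = 2: [0↦6, 1↦2, 2↦1, 3↦2, 4↦4, 5↦6, 6↦0]  zeros at y ∈ {6}
  x = 3: [0↦0, 1↦1, 2↦2, 3↦2, 4↦0, 5↦2, 6↦0]  zeros at y ∈ {0, 4, 6}
  x = 4: [0↦3, 1↦6, 2↦6, 3↦2, 4↦0, 5↦6, 6↦5]  zeros at y ∈ {4}
  x = 5: [0↦0, 1↦2, 2↦5, 3↦1, 4↦3, 5↦3, 6↦0]  zeros at y ∈ {0, 6}
  x = 6: [0↦4, 1↦2, 2↦5, 3↦5, 4↦1, 5↦6, 6↦5]  zeros at y ∈ ∅
Collecting zeros: affine points = {(0, 0), (0, 4), (0, 5), (2, 6), (3, 0), (3, 4), (3, 6), (4, 4), (5, 0), (5, 6)}.
Total count |C(F_7)_aff| = 10.


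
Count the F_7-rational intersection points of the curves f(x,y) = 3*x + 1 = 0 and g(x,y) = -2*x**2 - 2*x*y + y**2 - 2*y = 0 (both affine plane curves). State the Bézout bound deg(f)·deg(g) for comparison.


Common zeros: ∅; count = 0; Bézout bound = 2.

deg(f) = 1, deg(g) = 2, so Bézout bound = 2.
Scan x ∈ F_7. For each x, list the y ∈ F_7 with f(x, y) ≡ 0 and those with g(x, y) ≡ 0 (mod 7); the common zeros in that column are the intersection.
  x = 0: f ≡ 0 at y ∈ ∅; g ≡ 0 at y ∈ {0, 2}; common: ∅.
  x = 1: f ≡ 0 at y ∈ ∅; g ≡ 0 at y ∈ ∅; common: ∅.
  x = 2: f ≡ 0 at y ∈ {0, 1, 2, 3, 4, 5, 6}; g ≡ 0 at y ∈ ∅; common: ∅.
  x = 3: f ≡ 0 at y ∈ ∅; g ≡ 0 at y ∈ ∅; common: ∅.
  x = 4: f ≡ 0 at y ∈ ∅; g ≡ 0 at y ∈ {4, 6}; common: ∅.
  x = 5: f ≡ 0 at y ∈ ∅; g ≡ 0 at y ∈ {2, 3}; common: ∅.
  x = 6: f ≡ 0 at y ∈ ∅; g ≡ 0 at y ∈ {3, 4}; common: ∅.
Collecting: common zeros = ∅, so the count is 0.
Comparison with the Bézout bound: 0 ≤ 2 = deg(f)·deg(g), as expected for curves with no common component (the affine F_7-count falls short of the bound because intersections may lie at infinity, over extension fields, or carry multiplicity).


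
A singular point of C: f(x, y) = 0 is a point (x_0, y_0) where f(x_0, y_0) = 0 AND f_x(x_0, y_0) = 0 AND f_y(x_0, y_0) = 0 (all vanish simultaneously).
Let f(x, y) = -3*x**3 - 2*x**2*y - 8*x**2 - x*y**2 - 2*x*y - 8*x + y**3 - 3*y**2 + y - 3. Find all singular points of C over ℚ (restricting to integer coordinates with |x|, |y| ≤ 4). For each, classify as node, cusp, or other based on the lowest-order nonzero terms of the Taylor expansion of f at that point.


Singular points: {(-1, 1)}; classification: node.

Compute partial derivatives:
  f_x = -9*x**2 - 4*x*y - 16*x - y**2 - 2*y - 8.
  f_y = -2*x**2 - 2*x*y - 2*x + 3*y**2 - 6*y + 1.
Scan x_0 ∈ {−4, ..., 4}. For each x_0, f_y(x_0, y) is a polynomial in y; find its integer roots y ∈ {−4, ..., 4}, then test f_x and f at those candidates.
  x = -4: f_y(-4, y) = 3*y**2 + 2*y - 23; no integer root y with |y| ≤ 4.
  x = -3: f_y(-3, y) = 3*y**2 - 11; no integer root y with |y| ≤ 4.
  x = -2: f_y(-2, y) = 3*y**2 - 2*y - 3; no integer root y with |y| ≤ 4.
  x = -1: f_y(-1, y) = 3*y**2 - 4*y + 1; vanishes at y ∈ {1}. (-1, 1): f_x = 0, f = 0 — SINGULAR.
  x = 0: f_y(0, y) = 3*y**2 - 6*y + 1; no integer root y with |y| ≤ 4.
  x = 1: f_y(1, y) = 3*y**2 - 8*y - 3; vanishes at y ∈ {3}. (1, 3): f_x = -60 ≠ 0.
  x = 2: f_y(2, y) = 3*y**2 - 10*y - 11; no integer root y with |y| ≤ 4.
  x = 3: f_y(3, y) = 3*y**2 - 12*y - 23; no integer root y with |y| ≤ 4.
  x = 4: f_y(4, y) = 3*y**2 - 14*y - 39; no integer root y with |y| ≤ 4.
Only singular point on the grid: (-1, 1).
Classify: substitute x = -1 + u, y = 1 + v and expand: f = -3*u**3 - 2*u**2*v - u**2 - u*v**2 + v**3 + v**2.
No constant or linear terms (consistent with a singular point). Quadratic part: -u**2 + v**2. Cubic part: -3*u**3 - 2*u**2*v - u*v**2 + v**3.
The quadratic part v**2 - u**2 = (v − u)(v + u) splits into two distinct linear factors, so there are two distinct tangent lines y − 1 = ±(x − -1) — this is a node (ordinary double point).
Classification: node.


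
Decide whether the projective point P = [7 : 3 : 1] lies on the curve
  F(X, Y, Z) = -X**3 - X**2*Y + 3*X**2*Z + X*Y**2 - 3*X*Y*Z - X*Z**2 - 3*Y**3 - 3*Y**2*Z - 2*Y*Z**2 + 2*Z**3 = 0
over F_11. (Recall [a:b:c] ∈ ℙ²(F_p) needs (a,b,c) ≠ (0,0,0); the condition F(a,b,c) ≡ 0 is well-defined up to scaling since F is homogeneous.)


F(7,3,1) ≡ 0 (mod 11); P is on the curve.

Evaluate F(7, 3, 1) term-by-term (mod 11).
  -X**3 ↦ -1·343·1·1 = -343
  -X**2*Y ↦ -1·49·3·1 = -147
  3*X**2*Z ↦ 3·49·1·1 = 147
  X*Y**2 ↦ 1·7·9·1 = 63
  -3*X*Y*Z ↦ -3·7·3·1 = -63
  -X*Z**2 ↦ -1·7·1·1 = -7
  -3*Y**3 ↦ -3·1·27·1 = -81
  -3*Y**2*Z ↦ -3·1·9·1 = -27
  -2*Y*Z**2 ↦ -2·1·3·1 = -6
  2*Z**3 ↦ 2·1·1·1 = 2
Sum: F(7, 3, 1) = (-343) + (-147) + (147) + (63) + (-63) + (-7) + (-81) + (-27) + (-6) + (2) = -462.
Reducing mod 11: -462 ≡ 0 (mod 11).
Since F(a, b, c) ≡ 0 (mod 11), P lies on the curve.


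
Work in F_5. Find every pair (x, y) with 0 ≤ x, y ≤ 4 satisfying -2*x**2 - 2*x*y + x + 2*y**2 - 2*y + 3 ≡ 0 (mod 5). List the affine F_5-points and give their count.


Affine F_5-points: {(0, 3), (1, 1), (2, 4), (3, 2), (4, 0)}; count = 5.

For each of the 25 pairs (x, y) ∈ F_5², evaluate f(x, y) mod 5. Record the zeros.
  x = 0: [0↦3, 1↦3, 2↦2, 3↦0, 4↦2]  zeros at y ∈ {3}
  x = 1: [0↦2, 1↦0, 2↦2, 3↦3, 4↦3]  zeros at y ∈ {1}
  x = 2: [0↦2, 1↦3, 2↦3, 3↦2, 4↦0]  zeros at y ∈ {4}
  x = 3: [0↦3, 1↦2, 2↦0, 3↦2, 4↦3]  zeros at y ∈ {2}
  x = 4: [0↦0, 1↦2, 2↦3, 3↦3, 4↦2]  zeros at y ∈ {0}
Collecting zeros: affine points = {(0, 3), (1, 1), (2, 4), (3, 2), (4, 0)}.
Total count |C(F_5)_aff| = 5.


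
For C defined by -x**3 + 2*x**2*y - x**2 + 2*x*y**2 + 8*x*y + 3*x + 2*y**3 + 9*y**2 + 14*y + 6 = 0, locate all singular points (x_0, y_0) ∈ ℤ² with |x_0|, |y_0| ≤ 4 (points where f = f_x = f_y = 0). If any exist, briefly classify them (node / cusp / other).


Singular points: {(-1, -1)}; classification: cusp.

Compute partial derivatives:
  f_x = -3*x**2 + 4*x*y - 2*x + 2*y**2 + 8*y + 3.
  f_y = 2*x**2 + 4*x*y + 8*x + 6*y**2 + 18*y + 14.
Scan x_0 ∈ {−4, ..., 4}. For each x_0, f_y(x_0, y) is a polynomial in y; find its integer roots y ∈ {−4, ..., 4}, then test f_x and f at those candidates.
  x = -4: f_y(-4, y) = 6*y**2 + 2*y + 14; no integer root y with |y| ≤ 4.
  x = -3: f_y(-3, y) = 6*y**2 + 6*y + 8; no integer root y with |y| ≤ 4.
  x = -2: f_y(-2, y) = 6*y**2 + 10*y + 6; no integer root y with |y| ≤ 4.
  x = -1: f_y(-1, y) = 6*y**2 + 14*y + 8; vanishes at y ∈ {-1}. (-1, -1): f_x = 0, f = 0 — SINGULAR.
  x = 0: f_y(0, y) = 6*y**2 + 18*y + 14; no integer root y with |y| ≤ 4.
  x = 1: f_y(1, y) = 6*y**2 + 22*y + 24; no integer root y with |y| ≤ 4.
  x = 2: f_y(2, y) = 6*y**2 + 26*y + 38; no integer root y with |y| ≤ 4.
  x = 3: f_y(3, y) = 6*y**2 + 30*y + 56; no integer root y with |y| ≤ 4.
  x = 4: f_y(4, y) = 6*y**2 + 34*y + 78; no integer root y with |y| ≤ 4.
Only singular point on the grid: (-1, -1).
Classify: substitute x = -1 + u, y = -1 + v and expand: f = -u**3 + 2*u**2*v + 2*u*v**2 + 2*v**3 + v**2.
No constant or linear terms (consistent with a singular point). Quadratic part: v**2. Cubic part: -u**3 + 2*u**2*v + 2*u*v**2 + 2*v**3.
The quadratic part v**2 is a perfect square, so there is a single (double) tangent line v = 0, i.e. y = -1. Restricting the cubic part to that line (v = 0) leaves -u**3 ≠ 0, so f is not divisible by v and the branch is v² ≈ u**3 to lowest order — this is a cusp.
Classification: cusp.


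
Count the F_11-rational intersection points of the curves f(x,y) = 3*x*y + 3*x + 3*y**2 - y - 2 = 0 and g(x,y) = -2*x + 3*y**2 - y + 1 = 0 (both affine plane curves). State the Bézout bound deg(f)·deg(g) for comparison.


Common zeros: {(6, 4)}; count = 1; Bézout bound = 4.

deg(f) = 2, deg(g) = 2, so Bézout bound = 4.
Scan x ∈ F_11. For each x, list the y ∈ F_11 with f(x, y) ≡ 0 and those with g(x, y) ≡ 0 (mod 11); the common zeros in that column are the intersection.
  x = 0: f ≡ 0 at y ∈ {1, 3}; g ≡ 0 at y ∈ {2}; common: ∅.
  x = 1: f ≡ 0 at y ∈ {6, 8}; g ≡ 0 at y ∈ ∅; common: ∅.
  x = 2: f ≡ 0 at y ∈ ∅; g ≡ 0 at y ∈ {6, 9}; common: ∅.
  x = 3: f ≡ 0 at y ∈ ∅; g ≡ 0 at y ∈ ∅; common: ∅.
  x = 4: f ≡ 0 at y ∈ {2, 9}; g ≡ 0 at y ∈ ∅; common: ∅.
  x = 5: f ≡ 0 at y ∈ ∅; g ≡ 0 at y ∈ ∅; common: ∅.
  x = 6: f ≡ 0 at y ∈ {4, 5}; g ≡ 0 at y ∈ {0, 4}; common: {4}.
  x = 7: f ≡ 0 at y ∈ ∅; g ≡ 0 at y ∈ {1, 3}; common: ∅.
  x = 8: f ≡ 0 at y ∈ {0, 7}; g ≡ 0 at y ∈ {5, 10}; common: ∅.
  x = 9: f ≡ 0 at y ∈ ∅; g ≡ 0 at y ∈ ∅; common: ∅.
  x = 10: f ≡ 0 at y ∈ ∅; g ≡ 0 at y ∈ {7, 8}; common: ∅.
Collecting: common zeros = {(6, 4)}, so the count is 1.
Comparison with the Bézout bound: 1 ≤ 4 = deg(f)·deg(g), as expected for curves with no common component (the affine F_11-count falls short of the bound because intersections may lie at infinity, over extension fields, or carry multiplicity).


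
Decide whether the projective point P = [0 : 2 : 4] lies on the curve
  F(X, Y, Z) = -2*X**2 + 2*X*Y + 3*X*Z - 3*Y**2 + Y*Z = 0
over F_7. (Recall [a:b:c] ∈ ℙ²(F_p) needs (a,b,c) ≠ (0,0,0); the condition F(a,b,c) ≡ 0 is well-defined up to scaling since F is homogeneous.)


F(0,2,4) ≡ 3 (mod 7); P is NOT on the curve.

Evaluate F(0, 2, 4) term-by-term (mod 7).
  -2*X**2 ↦ -2·0·1·1 = 0
  2*X*Y ↦ 2·0·2·1 = 0
  3*X*Z ↦ 3·0·1·4 = 0
  -3*Y**2 ↦ -3·1·4·1 = -12
  Y*Z ↦ 1·1·2·4 = 8
Sum: F(0, 2, 4) = (0) + (0) + (0) + (-12) + (8) = -4.
Reducing mod 7: -4 ≡ 3 (mod 7).
Since F(a, b, c) ≡ 3 ≠ 0 (mod 7), P does NOT lie on the curve.


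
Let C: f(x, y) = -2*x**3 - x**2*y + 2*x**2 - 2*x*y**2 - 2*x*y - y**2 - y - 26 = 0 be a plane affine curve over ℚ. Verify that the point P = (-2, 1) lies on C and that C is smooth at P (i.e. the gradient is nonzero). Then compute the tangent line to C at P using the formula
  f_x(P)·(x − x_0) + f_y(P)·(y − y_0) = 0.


Tangent line at P: -32*x + 5*y - 69 = 0.

Step 1: f(-2, 1) = 0, so P lies on C.
Step 2: partial derivatives
  f_x(x, y) = -6*x**2 - 2*x*y + 4*x - 2*y**2 - 2*y, f_y(x, y) = -x**2 - 4*x*y - 2*x - 2*y - 1.
  f_x(P) = -32, f_y(P) = 5 (gradient nonzero, so P is smooth).
Step 3: tangent line at P: -32·(x − -2) + 5·(y − 1) = 0.
Expanding: -32*x + 5*y - 69 = 0.


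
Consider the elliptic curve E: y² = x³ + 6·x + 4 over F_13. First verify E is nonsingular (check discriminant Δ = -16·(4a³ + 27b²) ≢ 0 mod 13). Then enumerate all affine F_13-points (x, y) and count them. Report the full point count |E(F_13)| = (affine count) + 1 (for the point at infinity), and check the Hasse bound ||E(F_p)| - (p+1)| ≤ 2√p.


Affine points = {(0, 2), (0, 11), (3, 6), (3, 7), (4, 1), (4, 12), (5, 4), (5, 9), (6, 3), (6, 10), (7, 5), (7, 8), (11, 6), (11, 7), (12, 6), (12, 7)}; affine count = 16; |E(F_13)| = 17.

Discriminant check: Δ ∝ 4a³ + 27b² = 4·6³ + 27·4² = 4·216 + 27·16 ≡ 9 (mod 13). Nonzero ⇒ E is nonsingular.
For each x ∈ F_13, compute rhs = x³ + 6·x + 4 mod 13, then count y ∈ F_13 with y² ≡ rhs.
  x = 0: rhs = 4, matching y values: 2, 11 (2 points).
  x = 1: rhs = 11, matching y values: none (0 points).
  x = 2: rhs = 11, matching y values: none (0 points).
  x = 3: rhs = 10, matching y values: 6, 7 (2 points).
  x = 4: rhs = 1, matching y values: 1, 12 (2 points).
  x = 5: rhs = 3, matching y values: 4, 9 (2 points).
  x = 6: rhs = 9, matching y values: 3, 10 (2 points).
  x = 7: rhs = 12, matching y values: 5, 8 (2 points).
  x = 8: rhs = 5, matching y values: none (0 points).
  x = 9: rhs = 7, matching y values: none (0 points).
  x = 10: rhs = 11, matching y values: none (0 points).
  x = 11: rhs = 10, matching y values: 6, 7 (2 points).
  x = 12: rhs = 10, matching y values: 6, 7 (2 points).
Total affine count: 16.
Full point count |E(F_13)| = 16 + 1 = 17.
Hasse bound: |17 − (13+1)| = |3| = 3 ≤ 2√13 ≈ 7.2111 ✓.
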